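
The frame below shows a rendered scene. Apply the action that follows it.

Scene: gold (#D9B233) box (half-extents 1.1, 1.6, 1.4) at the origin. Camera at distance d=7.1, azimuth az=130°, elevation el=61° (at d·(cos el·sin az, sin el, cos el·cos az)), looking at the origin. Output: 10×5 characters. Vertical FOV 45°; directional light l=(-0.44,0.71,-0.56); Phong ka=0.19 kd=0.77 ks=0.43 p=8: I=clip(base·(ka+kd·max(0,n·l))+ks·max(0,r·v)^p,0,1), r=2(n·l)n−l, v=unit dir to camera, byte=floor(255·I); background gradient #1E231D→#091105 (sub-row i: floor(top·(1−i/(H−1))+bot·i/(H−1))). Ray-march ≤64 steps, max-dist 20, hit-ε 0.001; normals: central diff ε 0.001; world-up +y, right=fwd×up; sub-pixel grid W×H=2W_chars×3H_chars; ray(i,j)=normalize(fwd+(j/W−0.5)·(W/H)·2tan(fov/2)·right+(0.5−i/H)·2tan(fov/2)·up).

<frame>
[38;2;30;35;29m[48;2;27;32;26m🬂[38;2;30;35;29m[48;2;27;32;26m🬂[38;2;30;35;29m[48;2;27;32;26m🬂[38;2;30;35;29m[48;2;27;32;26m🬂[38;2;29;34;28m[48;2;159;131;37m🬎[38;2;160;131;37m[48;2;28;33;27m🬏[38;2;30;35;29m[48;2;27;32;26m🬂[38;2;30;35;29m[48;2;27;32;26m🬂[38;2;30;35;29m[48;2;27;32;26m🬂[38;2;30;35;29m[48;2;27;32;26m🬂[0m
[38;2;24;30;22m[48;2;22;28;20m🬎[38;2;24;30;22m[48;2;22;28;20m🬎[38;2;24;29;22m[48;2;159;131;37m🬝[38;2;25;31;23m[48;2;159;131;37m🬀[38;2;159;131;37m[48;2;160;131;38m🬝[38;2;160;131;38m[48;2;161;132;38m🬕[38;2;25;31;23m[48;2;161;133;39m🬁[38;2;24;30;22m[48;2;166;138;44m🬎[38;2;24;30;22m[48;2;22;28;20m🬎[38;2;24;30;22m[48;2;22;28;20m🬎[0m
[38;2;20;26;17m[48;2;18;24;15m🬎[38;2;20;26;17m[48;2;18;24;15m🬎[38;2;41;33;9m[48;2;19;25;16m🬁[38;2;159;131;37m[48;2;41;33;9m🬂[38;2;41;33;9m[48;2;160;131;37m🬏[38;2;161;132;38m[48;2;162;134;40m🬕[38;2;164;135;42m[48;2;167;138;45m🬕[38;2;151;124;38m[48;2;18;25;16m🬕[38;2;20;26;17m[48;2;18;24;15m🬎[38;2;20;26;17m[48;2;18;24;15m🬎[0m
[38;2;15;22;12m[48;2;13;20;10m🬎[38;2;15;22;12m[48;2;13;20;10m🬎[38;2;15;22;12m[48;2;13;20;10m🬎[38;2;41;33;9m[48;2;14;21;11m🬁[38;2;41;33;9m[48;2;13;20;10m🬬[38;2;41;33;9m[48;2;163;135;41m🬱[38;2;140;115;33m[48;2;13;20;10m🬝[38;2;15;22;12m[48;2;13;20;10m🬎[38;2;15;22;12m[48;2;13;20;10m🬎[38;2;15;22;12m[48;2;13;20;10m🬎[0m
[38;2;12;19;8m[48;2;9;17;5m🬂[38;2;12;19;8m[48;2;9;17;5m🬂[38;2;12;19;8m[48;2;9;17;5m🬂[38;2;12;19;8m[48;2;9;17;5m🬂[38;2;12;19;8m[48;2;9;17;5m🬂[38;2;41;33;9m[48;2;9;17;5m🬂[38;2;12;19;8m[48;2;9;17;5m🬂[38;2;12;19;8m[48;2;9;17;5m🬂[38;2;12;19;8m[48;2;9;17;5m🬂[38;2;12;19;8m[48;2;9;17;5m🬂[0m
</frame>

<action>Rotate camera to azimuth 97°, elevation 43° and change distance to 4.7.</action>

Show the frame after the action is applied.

<frame>
[38;2;30;35;29m[48;2;27;32;26m🬂[38;2;28;33;27m[48;2;159;131;37m🬝[38;2;30;35;29m[48;2;159;131;37m🬀[38;2;160;131;37m[48;2;160;131;38m🬆[38;2;160;131;38m[48;2;161;132;39m🬕[38;2;161;132;39m[48;2;163;134;41m🬆[38;2;163;135;41m[48;2;166;138;44m🬆[38;2;167;138;45m[48;2;172;143;49m🬆[38;2;29;34;28m[48;2;175;146;53m🬉[38;2;30;35;29m[48;2;27;32;26m🬂[0m
[38;2;159;131;37m[48;2;27;30;19m🬇[38;2;159;131;37m[48;2;41;33;9m🬎[38;2;160;131;37m[48;2;41;33;9m🬎[38;2;160;131;38m[48;2;41;33;9m🬎[38;2;162;133;39m[48;2;41;33;9m🬎[38;2;165;136;43m[48;2;41;33;9m🬎[38;2;41;33;9m[48;2;172;143;50m🬏[38;2;176;148;54m[48;2;184;155;62m🬆[38;2;185;156;63m[48;2;195;166;72m🬆[38;2;204;176;82m[48;2;24;29;22m🬏[0m
[38;2;20;26;17m[48;2;18;24;15m🬎[38;2;41;33;9m[48;2;18;24;15m🬬[38;2;41;33;9m[48;2;41;33;9m [38;2;41;33;9m[48;2;41;33;9m [38;2;41;33;9m[48;2;41;33;9m [38;2;41;33;9m[48;2;41;33;9m [38;2;41;33;9m[48;2;41;33;9m [38;2;41;33;9m[48;2;41;33;9m [38;2;41;33;9m[48;2;41;33;9m [38;2;41;33;9m[48;2;19;25;16m🬀[0m
[38;2;15;22;12m[48;2;13;20;10m🬎[38;2;41;33;9m[48;2;14;21;11m🬁[38;2;41;33;9m[48;2;41;33;9m [38;2;41;33;9m[48;2;41;33;9m [38;2;41;33;9m[48;2;41;33;9m [38;2;41;33;9m[48;2;41;33;9m [38;2;41;33;9m[48;2;41;33;9m [38;2;41;33;9m[48;2;41;33;9m [38;2;41;33;9m[48;2;14;21;10m🬕[38;2;15;22;12m[48;2;13;20;10m🬎[0m
[38;2;12;19;8m[48;2;9;17;5m🬂[38;2;12;19;8m[48;2;9;17;5m🬂[38;2;41;33;9m[48;2;9;17;5m🬊[38;2;41;33;9m[48;2;41;33;9m [38;2;41;33;9m[48;2;41;33;9m [38;2;41;33;9m[48;2;41;33;9m [38;2;41;33;9m[48;2;41;33;9m [38;2;41;33;9m[48;2;41;33;9m [38;2;12;19;8m[48;2;9;17;5m🬂[38;2;12;19;8m[48;2;9;17;5m🬂[0m
</frame>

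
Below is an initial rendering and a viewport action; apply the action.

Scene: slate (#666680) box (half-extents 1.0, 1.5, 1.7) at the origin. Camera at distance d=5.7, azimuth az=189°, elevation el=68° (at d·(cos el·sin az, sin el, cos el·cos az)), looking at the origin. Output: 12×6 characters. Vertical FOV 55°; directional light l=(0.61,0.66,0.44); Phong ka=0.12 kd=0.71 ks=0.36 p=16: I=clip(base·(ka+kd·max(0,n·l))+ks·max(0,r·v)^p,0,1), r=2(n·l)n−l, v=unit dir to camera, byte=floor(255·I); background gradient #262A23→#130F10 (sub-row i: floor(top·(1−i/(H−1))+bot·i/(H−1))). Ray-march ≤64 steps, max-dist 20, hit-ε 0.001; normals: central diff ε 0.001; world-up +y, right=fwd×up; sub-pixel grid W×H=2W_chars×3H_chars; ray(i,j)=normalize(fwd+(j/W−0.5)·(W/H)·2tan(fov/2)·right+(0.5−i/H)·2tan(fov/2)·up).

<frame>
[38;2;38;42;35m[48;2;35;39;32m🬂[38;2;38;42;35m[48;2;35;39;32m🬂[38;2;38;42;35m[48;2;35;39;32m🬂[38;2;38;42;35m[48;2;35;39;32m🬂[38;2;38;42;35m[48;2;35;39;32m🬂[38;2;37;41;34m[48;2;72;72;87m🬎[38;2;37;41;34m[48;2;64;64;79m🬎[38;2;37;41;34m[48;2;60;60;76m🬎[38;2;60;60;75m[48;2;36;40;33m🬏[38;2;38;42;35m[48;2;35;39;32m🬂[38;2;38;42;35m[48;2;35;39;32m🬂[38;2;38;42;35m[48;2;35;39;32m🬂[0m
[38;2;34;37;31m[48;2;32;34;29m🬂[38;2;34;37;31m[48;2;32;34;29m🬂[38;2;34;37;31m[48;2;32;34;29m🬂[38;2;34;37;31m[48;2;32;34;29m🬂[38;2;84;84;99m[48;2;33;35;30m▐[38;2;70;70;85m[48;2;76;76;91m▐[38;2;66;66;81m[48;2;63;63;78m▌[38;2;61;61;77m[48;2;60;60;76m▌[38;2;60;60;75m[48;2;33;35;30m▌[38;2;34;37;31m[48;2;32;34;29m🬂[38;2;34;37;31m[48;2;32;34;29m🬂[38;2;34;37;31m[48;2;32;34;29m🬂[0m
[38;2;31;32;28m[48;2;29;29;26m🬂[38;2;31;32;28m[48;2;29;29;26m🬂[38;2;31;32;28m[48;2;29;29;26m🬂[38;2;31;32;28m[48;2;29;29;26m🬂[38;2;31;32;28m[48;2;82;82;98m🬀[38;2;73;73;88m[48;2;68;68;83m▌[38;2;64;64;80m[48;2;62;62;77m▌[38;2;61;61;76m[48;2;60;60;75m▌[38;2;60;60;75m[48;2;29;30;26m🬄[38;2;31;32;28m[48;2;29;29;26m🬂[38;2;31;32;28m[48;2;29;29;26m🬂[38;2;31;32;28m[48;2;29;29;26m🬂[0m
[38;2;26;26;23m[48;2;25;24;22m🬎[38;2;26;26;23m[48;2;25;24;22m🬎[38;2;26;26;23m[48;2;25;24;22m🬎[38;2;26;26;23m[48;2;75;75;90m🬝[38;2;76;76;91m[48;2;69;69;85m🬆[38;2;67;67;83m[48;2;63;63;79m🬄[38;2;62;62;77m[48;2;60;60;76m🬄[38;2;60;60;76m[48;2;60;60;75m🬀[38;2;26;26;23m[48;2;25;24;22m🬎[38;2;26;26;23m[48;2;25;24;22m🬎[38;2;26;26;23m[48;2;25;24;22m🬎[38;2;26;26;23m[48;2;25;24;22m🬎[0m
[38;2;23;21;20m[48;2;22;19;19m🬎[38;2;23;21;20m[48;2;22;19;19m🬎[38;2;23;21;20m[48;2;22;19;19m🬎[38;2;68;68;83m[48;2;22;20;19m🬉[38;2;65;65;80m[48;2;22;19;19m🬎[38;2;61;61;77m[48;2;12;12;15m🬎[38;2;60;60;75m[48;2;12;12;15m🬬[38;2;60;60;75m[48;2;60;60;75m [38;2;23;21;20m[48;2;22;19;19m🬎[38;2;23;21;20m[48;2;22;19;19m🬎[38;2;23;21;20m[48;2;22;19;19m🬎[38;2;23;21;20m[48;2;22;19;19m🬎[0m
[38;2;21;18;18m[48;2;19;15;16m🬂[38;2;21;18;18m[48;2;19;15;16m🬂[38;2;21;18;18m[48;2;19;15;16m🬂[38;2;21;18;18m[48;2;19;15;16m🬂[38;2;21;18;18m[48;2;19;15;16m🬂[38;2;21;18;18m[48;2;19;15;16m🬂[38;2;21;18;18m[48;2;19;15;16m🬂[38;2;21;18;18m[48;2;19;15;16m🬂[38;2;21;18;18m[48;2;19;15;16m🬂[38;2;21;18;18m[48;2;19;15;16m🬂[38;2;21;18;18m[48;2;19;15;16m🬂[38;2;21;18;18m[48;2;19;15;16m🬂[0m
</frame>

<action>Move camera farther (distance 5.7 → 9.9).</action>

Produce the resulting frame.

<frame>
[38;2;38;42;35m[48;2;35;39;32m🬂[38;2;38;42;35m[48;2;35;39;32m🬂[38;2;38;42;35m[48;2;35;39;32m🬂[38;2;38;42;35m[48;2;35;39;32m🬂[38;2;38;42;35m[48;2;35;39;32m🬂[38;2;38;42;35m[48;2;35;39;32m🬂[38;2;38;42;35m[48;2;35;39;32m🬂[38;2;38;42;35m[48;2;35;39;32m🬂[38;2;38;42;35m[48;2;35;39;32m🬂[38;2;38;42;35m[48;2;35;39;32m🬂[38;2;38;42;35m[48;2;35;39;32m🬂[38;2;38;42;35m[48;2;35;39;32m🬂[0m
[38;2;34;37;31m[48;2;32;34;29m🬂[38;2;34;37;31m[48;2;32;34;29m🬂[38;2;34;37;31m[48;2;32;34;29m🬂[38;2;34;37;31m[48;2;32;34;29m🬂[38;2;34;37;31m[48;2;32;34;29m🬂[38;2;33;35;30m[48;2;70;70;85m🬝[38;2;66;66;81m[48;2;33;35;30m🬏[38;2;34;37;31m[48;2;32;34;29m🬂[38;2;34;37;31m[48;2;32;34;29m🬂[38;2;34;37;31m[48;2;32;34;29m🬂[38;2;34;37;31m[48;2;32;34;29m🬂[38;2;34;37;31m[48;2;32;34;29m🬂[0m
[38;2;31;32;28m[48;2;29;29;26m🬂[38;2;31;32;28m[48;2;29;29;26m🬂[38;2;31;32;28m[48;2;29;29;26m🬂[38;2;31;32;28m[48;2;29;29;26m🬂[38;2;31;32;28m[48;2;29;29;26m🬂[38;2;30;31;27m[48;2;68;68;84m🬄[38;2;64;64;80m[48;2;62;62;77m▌[38;2;61;61;76m[48;2;30;30;27m▌[38;2;31;32;28m[48;2;29;29;26m🬂[38;2;31;32;28m[48;2;29;29;26m🬂[38;2;31;32;28m[48;2;29;29;26m🬂[38;2;31;32;28m[48;2;29;29;26m🬂[0m
[38;2;26;26;23m[48;2;25;24;22m🬎[38;2;26;26;23m[48;2;25;24;22m🬎[38;2;26;26;23m[48;2;25;24;22m🬎[38;2;26;26;23m[48;2;25;24;22m🬎[38;2;26;26;23m[48;2;25;24;22m🬎[38;2;65;65;80m[48;2;12;12;15m🬬[38;2;62;62;77m[48;2;60;60;76m🬄[38;2;26;26;23m[48;2;25;24;22m🬎[38;2;26;26;23m[48;2;25;24;22m🬎[38;2;26;26;23m[48;2;25;24;22m🬎[38;2;26;26;23m[48;2;25;24;22m🬎[38;2;26;26;23m[48;2;25;24;22m🬎[0m
[38;2;23;21;20m[48;2;22;19;19m🬎[38;2;23;21;20m[48;2;22;19;19m🬎[38;2;23;21;20m[48;2;22;19;19m🬎[38;2;23;21;20m[48;2;22;19;19m🬎[38;2;23;21;20m[48;2;22;19;19m🬎[38;2;12;12;15m[48;2;22;20;19m🬂[38;2;12;12;15m[48;2;22;20;19m🬂[38;2;23;21;20m[48;2;22;19;19m🬎[38;2;23;21;20m[48;2;22;19;19m🬎[38;2;23;21;20m[48;2;22;19;19m🬎[38;2;23;21;20m[48;2;22;19;19m🬎[38;2;23;21;20m[48;2;22;19;19m🬎[0m
[38;2;21;18;18m[48;2;19;15;16m🬂[38;2;21;18;18m[48;2;19;15;16m🬂[38;2;21;18;18m[48;2;19;15;16m🬂[38;2;21;18;18m[48;2;19;15;16m🬂[38;2;21;18;18m[48;2;19;15;16m🬂[38;2;21;18;18m[48;2;19;15;16m🬂[38;2;21;18;18m[48;2;19;15;16m🬂[38;2;21;18;18m[48;2;19;15;16m🬂[38;2;21;18;18m[48;2;19;15;16m🬂[38;2;21;18;18m[48;2;19;15;16m🬂[38;2;21;18;18m[48;2;19;15;16m🬂[38;2;21;18;18m[48;2;19;15;16m🬂[0m
</frame>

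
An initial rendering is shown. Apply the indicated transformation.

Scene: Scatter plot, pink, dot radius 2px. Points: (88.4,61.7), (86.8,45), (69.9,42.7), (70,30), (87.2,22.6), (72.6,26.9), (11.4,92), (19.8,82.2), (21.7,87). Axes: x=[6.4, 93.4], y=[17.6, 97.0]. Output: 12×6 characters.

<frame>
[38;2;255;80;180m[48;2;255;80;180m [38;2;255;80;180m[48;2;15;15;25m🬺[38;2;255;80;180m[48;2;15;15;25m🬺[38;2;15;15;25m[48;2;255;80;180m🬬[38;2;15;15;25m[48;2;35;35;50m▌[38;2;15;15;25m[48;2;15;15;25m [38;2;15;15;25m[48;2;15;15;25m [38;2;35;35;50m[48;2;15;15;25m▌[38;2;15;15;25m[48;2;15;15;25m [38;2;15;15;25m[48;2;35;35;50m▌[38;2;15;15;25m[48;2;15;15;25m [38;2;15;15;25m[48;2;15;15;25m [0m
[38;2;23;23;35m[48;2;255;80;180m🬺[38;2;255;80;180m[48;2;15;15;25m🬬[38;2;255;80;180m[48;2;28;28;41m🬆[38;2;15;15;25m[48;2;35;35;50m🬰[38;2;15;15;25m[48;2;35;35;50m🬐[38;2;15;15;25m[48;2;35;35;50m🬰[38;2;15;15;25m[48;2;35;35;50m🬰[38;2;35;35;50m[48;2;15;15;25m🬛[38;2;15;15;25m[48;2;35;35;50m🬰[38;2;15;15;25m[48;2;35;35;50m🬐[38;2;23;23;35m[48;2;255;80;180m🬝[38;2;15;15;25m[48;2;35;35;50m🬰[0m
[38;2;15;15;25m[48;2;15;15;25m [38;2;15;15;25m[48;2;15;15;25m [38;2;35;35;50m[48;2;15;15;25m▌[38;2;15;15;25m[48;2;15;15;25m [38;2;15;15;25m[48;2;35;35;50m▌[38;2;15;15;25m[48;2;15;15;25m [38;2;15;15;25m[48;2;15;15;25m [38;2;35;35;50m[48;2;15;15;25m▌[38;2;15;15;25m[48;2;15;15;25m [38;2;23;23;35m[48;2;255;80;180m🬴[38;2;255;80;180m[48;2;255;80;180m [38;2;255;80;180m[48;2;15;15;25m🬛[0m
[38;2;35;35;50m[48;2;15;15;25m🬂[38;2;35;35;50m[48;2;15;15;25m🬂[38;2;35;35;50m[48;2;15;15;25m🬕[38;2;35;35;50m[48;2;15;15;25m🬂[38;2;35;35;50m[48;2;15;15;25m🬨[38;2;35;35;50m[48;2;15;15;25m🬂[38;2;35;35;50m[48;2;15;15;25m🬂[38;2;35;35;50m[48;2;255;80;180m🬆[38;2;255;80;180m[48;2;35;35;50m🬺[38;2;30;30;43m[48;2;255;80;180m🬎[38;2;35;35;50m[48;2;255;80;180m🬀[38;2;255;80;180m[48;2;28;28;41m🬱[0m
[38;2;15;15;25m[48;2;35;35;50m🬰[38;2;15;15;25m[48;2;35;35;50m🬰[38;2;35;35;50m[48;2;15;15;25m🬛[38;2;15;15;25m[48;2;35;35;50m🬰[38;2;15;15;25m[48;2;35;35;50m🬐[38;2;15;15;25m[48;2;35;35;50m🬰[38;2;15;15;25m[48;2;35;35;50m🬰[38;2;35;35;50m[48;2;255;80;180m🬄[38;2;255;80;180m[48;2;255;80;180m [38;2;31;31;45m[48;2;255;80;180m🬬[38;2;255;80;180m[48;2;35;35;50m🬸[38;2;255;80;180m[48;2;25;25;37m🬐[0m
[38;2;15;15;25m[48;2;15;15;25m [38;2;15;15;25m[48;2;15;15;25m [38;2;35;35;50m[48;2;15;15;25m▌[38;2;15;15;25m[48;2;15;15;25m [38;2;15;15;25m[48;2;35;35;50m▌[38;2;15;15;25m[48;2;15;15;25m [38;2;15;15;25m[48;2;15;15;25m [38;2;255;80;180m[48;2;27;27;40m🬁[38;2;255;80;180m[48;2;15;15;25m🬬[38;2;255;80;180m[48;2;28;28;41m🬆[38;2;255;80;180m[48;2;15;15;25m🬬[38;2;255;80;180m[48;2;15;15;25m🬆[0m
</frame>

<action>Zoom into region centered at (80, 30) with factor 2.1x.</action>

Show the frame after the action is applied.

<frame>
[38;2;15;15;25m[48;2;15;15;25m [38;2;15;15;25m[48;2;255;80;180m🬝[38;2;35;35;50m[48;2;255;80;180m🬀[38;2;15;15;25m[48;2;255;80;180m🬊[38;2;15;15;25m[48;2;35;35;50m▌[38;2;15;15;25m[48;2;15;15;25m [38;2;15;15;25m[48;2;255;80;180m🬴[38;2;255;80;180m[48;2;255;80;180m [38;2;255;80;180m[48;2;15;15;25m🬛[38;2;15;15;25m[48;2;35;35;50m▌[38;2;15;15;25m[48;2;15;15;25m [38;2;15;15;25m[48;2;15;15;25m [0m
[38;2;15;15;25m[48;2;35;35;50m🬰[38;2;15;15;25m[48;2;35;35;50m🬰[38;2;255;80;180m[48;2;28;28;41m🬊[38;2;255;80;180m[48;2;23;23;35m🬀[38;2;15;15;25m[48;2;35;35;50m🬐[38;2;15;15;25m[48;2;35;35;50m🬰[38;2;15;15;25m[48;2;35;35;50m🬰[38;2;255;80;180m[48;2;31;31;45m🬁[38;2;15;15;25m[48;2;35;35;50m🬰[38;2;15;15;25m[48;2;35;35;50m🬐[38;2;15;15;25m[48;2;35;35;50m🬰[38;2;15;15;25m[48;2;35;35;50m🬰[0m
[38;2;15;15;25m[48;2;15;15;25m [38;2;15;15;25m[48;2;255;80;180m🬝[38;2;35;35;50m[48;2;255;80;180m🬀[38;2;15;15;25m[48;2;255;80;180m🬂[38;2;27;27;40m[48;2;255;80;180m🬬[38;2;15;15;25m[48;2;15;15;25m [38;2;15;15;25m[48;2;15;15;25m [38;2;35;35;50m[48;2;15;15;25m▌[38;2;15;15;25m[48;2;15;15;25m [38;2;15;15;25m[48;2;35;35;50m▌[38;2;15;15;25m[48;2;15;15;25m [38;2;15;15;25m[48;2;15;15;25m [0m
[38;2;35;35;50m[48;2;15;15;25m🬂[38;2;35;35;50m[48;2;15;15;25m🬂[38;2;255;80;180m[48;2;28;28;41m🬊[38;2;255;80;180m[48;2;15;15;25m🬬[38;2;255;80;180m[48;2;28;28;41m🬆[38;2;35;35;50m[48;2;15;15;25m🬂[38;2;23;23;35m[48;2;255;80;180m🬝[38;2;35;35;50m[48;2;255;80;180m🬀[38;2;255;80;180m[48;2;28;28;41m🬱[38;2;35;35;50m[48;2;15;15;25m🬨[38;2;35;35;50m[48;2;15;15;25m🬂[38;2;35;35;50m[48;2;15;15;25m🬂[0m
[38;2;15;15;25m[48;2;35;35;50m🬰[38;2;15;15;25m[48;2;35;35;50m🬰[38;2;35;35;50m[48;2;15;15;25m🬛[38;2;15;15;25m[48;2;35;35;50m🬰[38;2;15;15;25m[48;2;35;35;50m🬐[38;2;15;15;25m[48;2;35;35;50m🬰[38;2;15;15;25m[48;2;35;35;50m🬰[38;2;255;80;180m[48;2;28;28;41m🬊[38;2;255;80;180m[48;2;23;23;35m🬀[38;2;15;15;25m[48;2;35;35;50m🬐[38;2;15;15;25m[48;2;35;35;50m🬰[38;2;15;15;25m[48;2;35;35;50m🬰[0m
[38;2;15;15;25m[48;2;15;15;25m [38;2;15;15;25m[48;2;15;15;25m [38;2;35;35;50m[48;2;15;15;25m▌[38;2;15;15;25m[48;2;15;15;25m [38;2;15;15;25m[48;2;35;35;50m▌[38;2;15;15;25m[48;2;15;15;25m [38;2;15;15;25m[48;2;15;15;25m [38;2;35;35;50m[48;2;15;15;25m▌[38;2;15;15;25m[48;2;15;15;25m [38;2;15;15;25m[48;2;35;35;50m▌[38;2;15;15;25m[48;2;15;15;25m [38;2;15;15;25m[48;2;15;15;25m [0m
</frame>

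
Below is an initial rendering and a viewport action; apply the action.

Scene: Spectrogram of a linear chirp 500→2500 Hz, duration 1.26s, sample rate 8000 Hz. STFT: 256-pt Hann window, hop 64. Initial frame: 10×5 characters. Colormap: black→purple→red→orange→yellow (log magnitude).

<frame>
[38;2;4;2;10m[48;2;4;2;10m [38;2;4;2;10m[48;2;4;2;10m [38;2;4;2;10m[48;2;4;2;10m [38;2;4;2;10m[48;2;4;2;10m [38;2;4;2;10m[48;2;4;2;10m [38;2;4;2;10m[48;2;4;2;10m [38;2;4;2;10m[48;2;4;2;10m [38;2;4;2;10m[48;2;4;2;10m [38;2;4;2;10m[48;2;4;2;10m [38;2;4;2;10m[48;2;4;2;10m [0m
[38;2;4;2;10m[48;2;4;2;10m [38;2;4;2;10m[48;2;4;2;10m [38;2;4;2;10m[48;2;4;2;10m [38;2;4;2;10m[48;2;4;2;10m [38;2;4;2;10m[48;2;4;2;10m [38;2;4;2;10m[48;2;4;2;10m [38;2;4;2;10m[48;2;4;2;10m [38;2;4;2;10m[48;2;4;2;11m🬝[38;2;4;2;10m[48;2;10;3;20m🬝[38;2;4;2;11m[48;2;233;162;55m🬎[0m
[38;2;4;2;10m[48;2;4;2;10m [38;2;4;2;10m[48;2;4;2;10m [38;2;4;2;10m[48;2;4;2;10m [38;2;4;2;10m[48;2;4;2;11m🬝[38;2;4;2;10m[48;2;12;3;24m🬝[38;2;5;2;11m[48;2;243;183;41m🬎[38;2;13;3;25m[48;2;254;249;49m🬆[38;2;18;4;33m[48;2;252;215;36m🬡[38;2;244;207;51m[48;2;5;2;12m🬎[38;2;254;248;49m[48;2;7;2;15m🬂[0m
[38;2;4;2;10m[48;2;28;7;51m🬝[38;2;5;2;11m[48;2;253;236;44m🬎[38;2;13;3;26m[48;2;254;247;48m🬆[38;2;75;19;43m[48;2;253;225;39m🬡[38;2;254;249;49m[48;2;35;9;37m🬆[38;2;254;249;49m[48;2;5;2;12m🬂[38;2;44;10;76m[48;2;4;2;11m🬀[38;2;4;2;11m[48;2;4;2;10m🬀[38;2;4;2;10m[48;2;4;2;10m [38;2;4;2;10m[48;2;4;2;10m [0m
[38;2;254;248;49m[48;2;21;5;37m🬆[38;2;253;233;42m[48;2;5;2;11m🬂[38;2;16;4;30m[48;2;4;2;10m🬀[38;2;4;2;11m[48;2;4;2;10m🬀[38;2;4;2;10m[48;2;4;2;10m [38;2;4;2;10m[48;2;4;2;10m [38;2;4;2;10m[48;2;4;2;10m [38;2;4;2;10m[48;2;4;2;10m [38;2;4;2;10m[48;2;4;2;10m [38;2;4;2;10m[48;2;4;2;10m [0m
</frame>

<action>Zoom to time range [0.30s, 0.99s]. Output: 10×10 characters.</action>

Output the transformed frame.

<frame>
[38;2;4;2;10m[48;2;4;2;10m [38;2;4;2;10m[48;2;4;2;10m [38;2;4;2;10m[48;2;4;2;10m [38;2;4;2;10m[48;2;4;2;10m [38;2;4;2;10m[48;2;4;2;10m [38;2;4;2;10m[48;2;4;2;10m [38;2;4;2;10m[48;2;4;2;10m [38;2;4;2;10m[48;2;4;2;10m [38;2;4;2;10m[48;2;4;2;10m [38;2;4;2;10m[48;2;4;2;10m [0m
[38;2;4;2;10m[48;2;4;2;10m [38;2;4;2;10m[48;2;4;2;10m [38;2;4;2;10m[48;2;4;2;10m [38;2;4;2;10m[48;2;4;2;10m [38;2;4;2;10m[48;2;4;2;10m [38;2;4;2;10m[48;2;4;2;10m [38;2;4;2;10m[48;2;4;2;10m [38;2;4;2;10m[48;2;4;2;10m [38;2;4;2;10m[48;2;4;2;10m [38;2;4;2;10m[48;2;4;2;10m [0m
[38;2;4;2;10m[48;2;4;2;10m [38;2;4;2;10m[48;2;4;2;10m [38;2;4;2;10m[48;2;4;2;10m [38;2;4;2;10m[48;2;4;2;10m [38;2;4;2;10m[48;2;4;2;10m [38;2;4;2;10m[48;2;4;2;10m [38;2;4;2;10m[48;2;4;2;10m [38;2;4;2;10m[48;2;4;2;10m [38;2;4;2;10m[48;2;4;2;10m [38;2;4;2;10m[48;2;4;2;10m [0m
[38;2;4;2;10m[48;2;4;2;10m [38;2;4;2;10m[48;2;4;2;10m [38;2;4;2;10m[48;2;4;2;10m [38;2;4;2;10m[48;2;4;2;10m [38;2;4;2;10m[48;2;4;2;10m [38;2;4;2;10m[48;2;4;2;10m [38;2;4;2;10m[48;2;4;2;10m [38;2;4;2;10m[48;2;4;2;10m [38;2;4;2;10m[48;2;4;2;10m [38;2;4;2;10m[48;2;4;2;10m [0m
[38;2;4;2;10m[48;2;4;2;10m [38;2;4;2;10m[48;2;4;2;10m [38;2;4;2;10m[48;2;4;2;10m [38;2;4;2;10m[48;2;4;2;10m [38;2;4;2;10m[48;2;4;2;10m [38;2;4;2;10m[48;2;4;2;10m [38;2;4;2;10m[48;2;5;2;11m🬝[38;2;4;2;10m[48;2;6;2;14m🬎[38;2;6;2;14m[48;2;50;11;87m🬝[38;2;8;2;17m[48;2;252;215;35m🬎[0m
[38;2;4;2;10m[48;2;4;2;10m [38;2;4;2;10m[48;2;4;2;10m [38;2;4;2;10m[48;2;4;2;11m🬝[38;2;4;2;10m[48;2;6;2;13m🬝[38;2;5;2;12m[48;2;23;5;41m🬝[38;2;36;9;30m[48;2;254;238;45m🬝[38;2;18;4;34m[48;2;253;220;37m🬆[38;2;130;33;69m[48;2;254;248;48m🬡[38;2;253;230;41m[48;2;19;5;36m🬎[38;2;254;246;48m[48;2;19;4;35m🬂[0m
[38;2;5;2;12m[48;2;15;4;29m🬝[38;2;22;6;29m[48;2;252;206;32m🬝[38;2;15;4;29m[48;2;242;196;50m🬆[38;2;62;15;58m[48;2;249;217;44m🬂[38;2;253;234;43m[48;2;22;5;41m🬎[38;2;254;248;49m[48;2;19;4;35m🬂[38;2;252;195;27m[48;2;18;4;27m🬀[38;2;15;4;28m[48;2;4;2;11m🬀[38;2;6;2;13m[48;2;4;2;10m🬀[38;2;4;2;11m[48;2;4;2;10m🬀[0m
[38;2;242;203;54m[48;2;22;5;41m🬎[38;2;251;215;37m[48;2;16;4;30m🬆[38;2;254;232;42m[48;2;33;8;29m🬀[38;2;19;5;35m[48;2;5;2;12m🬀[38;2;5;2;12m[48;2;4;2;10m🬂[38;2;4;2;11m[48;2;4;2;10m🬀[38;2;4;2;10m[48;2;4;2;10m [38;2;4;2;10m[48;2;4;2;10m [38;2;4;2;10m[48;2;4;2;10m [38;2;4;2;10m[48;2;4;2;10m [0m
[38;2;5;2;12m[48;2;4;2;10m🬂[38;2;4;2;11m[48;2;4;2;10m🬀[38;2;4;2;10m[48;2;4;2;10m [38;2;4;2;10m[48;2;4;2;10m [38;2;4;2;10m[48;2;4;2;10m [38;2;4;2;10m[48;2;4;2;10m [38;2;4;2;10m[48;2;4;2;10m [38;2;4;2;10m[48;2;4;2;10m [38;2;4;2;10m[48;2;4;2;10m [38;2;4;2;10m[48;2;4;2;10m [0m
[38;2;4;2;10m[48;2;4;2;10m [38;2;4;2;10m[48;2;4;2;10m [38;2;4;2;10m[48;2;4;2;10m [38;2;4;2;10m[48;2;4;2;10m [38;2;4;2;10m[48;2;4;2;10m [38;2;4;2;10m[48;2;4;2;10m [38;2;4;2;10m[48;2;4;2;10m [38;2;4;2;10m[48;2;4;2;10m [38;2;4;2;10m[48;2;4;2;10m [38;2;4;2;10m[48;2;4;2;10m [0m
</frame>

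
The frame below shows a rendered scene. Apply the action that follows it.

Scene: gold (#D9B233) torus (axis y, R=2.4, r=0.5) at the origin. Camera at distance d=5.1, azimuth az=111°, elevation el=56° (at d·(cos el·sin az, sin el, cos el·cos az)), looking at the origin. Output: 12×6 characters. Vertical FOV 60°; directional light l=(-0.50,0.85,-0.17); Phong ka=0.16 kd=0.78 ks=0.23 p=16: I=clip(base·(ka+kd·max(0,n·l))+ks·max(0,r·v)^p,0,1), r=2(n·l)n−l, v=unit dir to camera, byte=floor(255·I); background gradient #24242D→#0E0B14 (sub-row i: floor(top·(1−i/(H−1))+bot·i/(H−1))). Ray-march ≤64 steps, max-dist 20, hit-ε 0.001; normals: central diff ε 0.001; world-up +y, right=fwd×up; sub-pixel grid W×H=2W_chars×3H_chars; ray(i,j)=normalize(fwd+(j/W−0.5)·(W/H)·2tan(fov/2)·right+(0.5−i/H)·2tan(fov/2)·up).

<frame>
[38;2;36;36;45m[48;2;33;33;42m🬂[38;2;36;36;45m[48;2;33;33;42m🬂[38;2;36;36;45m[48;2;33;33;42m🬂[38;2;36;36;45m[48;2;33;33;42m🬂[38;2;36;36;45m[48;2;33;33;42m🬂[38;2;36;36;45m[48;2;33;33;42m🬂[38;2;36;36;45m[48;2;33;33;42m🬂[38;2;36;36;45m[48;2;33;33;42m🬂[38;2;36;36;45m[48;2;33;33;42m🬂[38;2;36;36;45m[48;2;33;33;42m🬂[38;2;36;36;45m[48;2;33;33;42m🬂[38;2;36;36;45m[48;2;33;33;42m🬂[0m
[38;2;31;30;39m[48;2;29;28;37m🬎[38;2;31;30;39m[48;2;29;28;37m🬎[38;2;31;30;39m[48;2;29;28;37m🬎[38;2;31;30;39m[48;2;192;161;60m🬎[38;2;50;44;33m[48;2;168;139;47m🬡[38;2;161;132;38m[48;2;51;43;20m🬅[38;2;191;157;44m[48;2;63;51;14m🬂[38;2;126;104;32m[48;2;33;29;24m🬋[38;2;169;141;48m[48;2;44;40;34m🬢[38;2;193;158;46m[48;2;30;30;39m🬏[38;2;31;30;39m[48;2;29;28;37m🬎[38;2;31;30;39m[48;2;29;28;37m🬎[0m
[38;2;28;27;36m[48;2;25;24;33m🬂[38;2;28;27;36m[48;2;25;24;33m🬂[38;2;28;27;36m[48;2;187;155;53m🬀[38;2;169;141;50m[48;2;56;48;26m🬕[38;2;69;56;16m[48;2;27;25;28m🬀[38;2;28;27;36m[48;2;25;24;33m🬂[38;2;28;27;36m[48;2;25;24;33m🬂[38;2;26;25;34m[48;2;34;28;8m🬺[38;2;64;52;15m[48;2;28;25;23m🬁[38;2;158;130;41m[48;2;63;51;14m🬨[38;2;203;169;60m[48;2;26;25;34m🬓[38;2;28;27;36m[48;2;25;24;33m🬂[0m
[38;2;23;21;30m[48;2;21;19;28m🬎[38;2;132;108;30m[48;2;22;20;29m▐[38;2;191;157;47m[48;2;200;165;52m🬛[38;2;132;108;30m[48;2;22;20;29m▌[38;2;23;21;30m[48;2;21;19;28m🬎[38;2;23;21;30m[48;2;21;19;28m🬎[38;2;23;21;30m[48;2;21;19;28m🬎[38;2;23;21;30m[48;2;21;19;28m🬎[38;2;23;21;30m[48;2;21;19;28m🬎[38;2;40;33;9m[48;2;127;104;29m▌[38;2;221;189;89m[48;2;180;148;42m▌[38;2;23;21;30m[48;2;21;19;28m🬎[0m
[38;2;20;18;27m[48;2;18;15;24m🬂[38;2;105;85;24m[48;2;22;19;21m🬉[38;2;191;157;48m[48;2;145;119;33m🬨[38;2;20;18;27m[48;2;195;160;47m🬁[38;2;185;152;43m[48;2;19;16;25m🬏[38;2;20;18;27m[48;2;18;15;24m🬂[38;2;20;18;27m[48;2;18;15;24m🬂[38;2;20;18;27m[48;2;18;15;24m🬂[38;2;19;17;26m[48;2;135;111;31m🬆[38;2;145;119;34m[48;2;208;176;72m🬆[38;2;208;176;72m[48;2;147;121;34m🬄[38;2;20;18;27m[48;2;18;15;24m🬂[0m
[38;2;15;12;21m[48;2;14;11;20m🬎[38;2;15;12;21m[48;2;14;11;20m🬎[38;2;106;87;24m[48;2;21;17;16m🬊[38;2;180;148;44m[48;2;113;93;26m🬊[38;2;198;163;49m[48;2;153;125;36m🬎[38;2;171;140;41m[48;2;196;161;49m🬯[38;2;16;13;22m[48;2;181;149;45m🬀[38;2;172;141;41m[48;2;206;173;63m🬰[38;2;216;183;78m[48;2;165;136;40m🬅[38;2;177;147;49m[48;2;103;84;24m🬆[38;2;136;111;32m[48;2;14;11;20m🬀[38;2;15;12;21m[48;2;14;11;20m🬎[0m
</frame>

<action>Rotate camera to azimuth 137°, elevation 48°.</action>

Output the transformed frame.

<frame>
[38;2;36;36;45m[48;2;33;33;42m🬂[38;2;36;36;45m[48;2;33;33;42m🬂[38;2;36;36;45m[48;2;33;33;42m🬂[38;2;36;36;45m[48;2;33;33;42m🬂[38;2;36;36;45m[48;2;33;33;42m🬂[38;2;36;36;45m[48;2;33;33;42m🬂[38;2;36;36;45m[48;2;33;33;42m🬂[38;2;36;36;45m[48;2;33;33;42m🬂[38;2;36;36;45m[48;2;33;33;42m🬂[38;2;36;36;45m[48;2;33;33;42m🬂[38;2;36;36;45m[48;2;33;33;42m🬂[38;2;36;36;45m[48;2;33;33;42m🬂[0m
[38;2;31;30;39m[48;2;29;28;37m🬎[38;2;31;30;39m[48;2;29;28;37m🬎[38;2;31;30;39m[48;2;29;28;37m🬎[38;2;30;30;39m[48;2;178;146;41m🬝[38;2;31;30;39m[48;2;177;148;52m🬆[38;2;50;44;33m[48;2;156;128;37m🬡[38;2;47;41;27m[48;2;166;137;41m🬰[38;2;56;48;29m[48;2;184;151;43m🬰[38;2;31;30;39m[48;2;155;127;36m🬎[38;2;31;30;39m[48;2;29;28;37m🬎[38;2;31;30;39m[48;2;29;28;37m🬎[38;2;31;30;39m[48;2;29;28;37m🬎[0m
[38;2;28;27;36m[48;2;25;24;33m🬂[38;2;28;27;36m[48;2;25;24;33m🬂[38;2;85;71;29m[48;2;191;157;47m🬆[38;2;186;155;53m[48;2;42;34;9m🬝[38;2;136;111;32m[48;2;37;32;25m🬀[38;2;34;28;8m[48;2;25;24;33m🬂[38;2;34;28;8m[48;2;25;24;33m🬂[38;2;34;28;8m[48;2;25;24;33m🬂[38;2;89;73;21m[48;2;32;27;13m🬁[38;2;172;142;41m[48;2;79;65;18m🬊[38;2;195;160;48m[48;2;26;25;34m🬓[38;2;28;27;36m[48;2;25;24;33m🬂[0m
[38;2;23;21;30m[48;2;21;19;28m🬎[38;2;135;110;31m[48;2;22;20;29m▐[38;2;190;156;44m[48;2;202;165;47m▌[38;2;142;116;33m[48;2;22;20;29m▌[38;2;23;21;30m[48;2;21;19;28m🬎[38;2;23;21;30m[48;2;21;19;28m🬎[38;2;23;21;30m[48;2;21;19;28m🬎[38;2;23;21;30m[48;2;21;19;28m🬎[38;2;23;21;30m[48;2;21;19;28m🬎[38;2;34;28;8m[48;2;108;89;25m▌[38;2;193;159;46m[48;2;172;143;45m▐[38;2;23;21;30m[48;2;21;19;28m🬎[0m
[38;2;20;18;27m[48;2;18;15;24m🬂[38;2;112;92;26m[48;2;27;23;22m🬉[38;2;182;149;42m[48;2;142;117;33m🬨[38;2;20;18;27m[48;2;191;157;44m🬁[38;2;190;156;44m[48;2;19;16;25m🬏[38;2;20;18;27m[48;2;18;15;24m🬂[38;2;20;18;27m[48;2;18;15;24m🬂[38;2;20;18;27m[48;2;18;15;24m🬂[38;2;19;17;26m[48;2;139;114;32m🬆[38;2;135;111;31m[48;2;204;172;69m🬆[38;2;216;183;77m[48;2;172;142;40m🬄[38;2;20;18;27m[48;2;18;15;24m🬂[0m
[38;2;15;12;21m[48;2;14;11;20m🬎[38;2;15;12;21m[48;2;14;11;20m🬎[38;2;102;83;23m[48;2;27;22;12m🬊[38;2;163;133;38m[48;2;103;84;23m🬊[38;2;179;147;41m[48;2;137;113;32m🬎[38;2;182;150;43m[48;2;157;128;36m🬎[38;2;186;154;48m[48;2;168;138;39m🬋[38;2;199;167;63m[48;2;167;137;39m🬋[38;2;209;178;74m[48;2;165;136;41m🬅[38;2;199;168;65m[48;2;133;109;30m🬂[38;2;131;107;30m[48;2;14;11;20m🬄[38;2;15;12;21m[48;2;14;11;20m🬎[0m
</frame>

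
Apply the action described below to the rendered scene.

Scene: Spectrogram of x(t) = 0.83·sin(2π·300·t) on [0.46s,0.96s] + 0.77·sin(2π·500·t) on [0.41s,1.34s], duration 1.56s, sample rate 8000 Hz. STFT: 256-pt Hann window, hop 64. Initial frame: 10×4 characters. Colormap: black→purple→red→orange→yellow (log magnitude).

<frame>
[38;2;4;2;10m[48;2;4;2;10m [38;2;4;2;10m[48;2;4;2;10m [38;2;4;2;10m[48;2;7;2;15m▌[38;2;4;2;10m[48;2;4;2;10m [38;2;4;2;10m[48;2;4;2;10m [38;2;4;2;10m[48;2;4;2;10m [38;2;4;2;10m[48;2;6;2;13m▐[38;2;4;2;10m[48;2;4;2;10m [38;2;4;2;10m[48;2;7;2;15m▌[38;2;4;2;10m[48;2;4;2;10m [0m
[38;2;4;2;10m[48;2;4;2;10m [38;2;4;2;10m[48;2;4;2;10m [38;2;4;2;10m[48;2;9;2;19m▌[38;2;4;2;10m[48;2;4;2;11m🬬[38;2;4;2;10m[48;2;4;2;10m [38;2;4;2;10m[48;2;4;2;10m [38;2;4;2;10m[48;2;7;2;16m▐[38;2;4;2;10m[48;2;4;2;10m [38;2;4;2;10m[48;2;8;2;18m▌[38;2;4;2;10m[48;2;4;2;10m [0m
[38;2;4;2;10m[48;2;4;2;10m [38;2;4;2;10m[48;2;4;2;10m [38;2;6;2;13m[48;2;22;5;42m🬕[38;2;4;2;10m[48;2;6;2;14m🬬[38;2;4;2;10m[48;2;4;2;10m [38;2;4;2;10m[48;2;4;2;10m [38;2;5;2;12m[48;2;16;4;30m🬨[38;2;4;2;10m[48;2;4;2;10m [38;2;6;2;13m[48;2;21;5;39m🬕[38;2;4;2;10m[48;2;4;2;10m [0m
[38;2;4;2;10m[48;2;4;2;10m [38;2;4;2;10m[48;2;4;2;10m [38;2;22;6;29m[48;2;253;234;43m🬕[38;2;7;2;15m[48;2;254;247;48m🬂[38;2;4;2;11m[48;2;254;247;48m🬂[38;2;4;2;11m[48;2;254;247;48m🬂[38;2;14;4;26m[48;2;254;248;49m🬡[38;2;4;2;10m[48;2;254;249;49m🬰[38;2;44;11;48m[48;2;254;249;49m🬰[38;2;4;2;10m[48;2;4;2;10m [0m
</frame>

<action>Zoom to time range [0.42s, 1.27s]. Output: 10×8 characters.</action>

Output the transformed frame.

<frame>
[38;2;4;2;10m[48;2;6;2;13m▐[38;2;4;2;10m[48;2;4;2;10m [38;2;4;2;10m[48;2;4;2;10m [38;2;4;2;10m[48;2;4;2;10m [38;2;4;2;10m[48;2;4;2;10m [38;2;4;2;10m[48;2;4;2;10m [38;2;6;2;13m[48;2;6;2;13m [38;2;4;2;10m[48;2;4;2;10m [38;2;4;2;10m[48;2;4;2;10m [38;2;4;2;10m[48;2;4;2;10m [0m
[38;2;6;2;14m[48;2;4;2;10m▌[38;2;4;2;10m[48;2;4;2;10m [38;2;4;2;10m[48;2;4;2;10m [38;2;4;2;10m[48;2;4;2;10m [38;2;4;2;10m[48;2;4;2;10m [38;2;4;2;10m[48;2;4;2;10m [38;2;6;2;13m[48;2;6;2;13m [38;2;4;2;10m[48;2;4;2;10m [38;2;4;2;10m[48;2;4;2;10m [38;2;4;2;10m[48;2;4;2;10m [0m
[38;2;4;2;10m[48;2;6;2;14m▐[38;2;4;2;10m[48;2;4;2;10m [38;2;4;2;10m[48;2;4;2;10m [38;2;4;2;10m[48;2;4;2;10m [38;2;4;2;10m[48;2;4;2;10m [38;2;4;2;10m[48;2;4;2;10m [38;2;6;2;14m[48;2;6;2;14m [38;2;4;2;10m[48;2;4;2;10m [38;2;4;2;10m[48;2;4;2;10m [38;2;4;2;10m[48;2;4;2;10m [0m
[38;2;4;2;10m[48;2;7;2;16m▐[38;2;4;2;10m[48;2;4;2;10m [38;2;4;2;10m[48;2;4;2;10m [38;2;4;2;10m[48;2;4;2;10m [38;2;4;2;10m[48;2;4;2;10m [38;2;4;2;10m[48;2;4;2;10m [38;2;7;2;15m[48;2;8;2;16m🬝[38;2;4;2;10m[48;2;4;2;10m [38;2;4;2;10m[48;2;4;2;10m [38;2;4;2;10m[48;2;4;2;10m [0m
[38;2;4;2;10m[48;2;10;3;20m▐[38;2;4;2;10m[48;2;4;2;10m [38;2;4;2;10m[48;2;4;2;10m [38;2;4;2;10m[48;2;4;2;10m [38;2;4;2;10m[48;2;4;2;10m [38;2;4;2;10m[48;2;4;2;10m [38;2;8;2;17m[48;2;10;3;20m🬎[38;2;4;2;10m[48;2;4;2;10m [38;2;4;2;10m[48;2;4;2;10m [38;2;4;2;10m[48;2;4;2;10m [0m
[38;2;4;2;10m[48;2;15;4;29m▐[38;2;4;2;10m[48;2;4;2;10m [38;2;4;2;10m[48;2;4;2;10m [38;2;4;2;10m[48;2;4;2;10m [38;2;4;2;10m[48;2;4;2;10m [38;2;4;2;10m[48;2;4;2;10m [38;2;12;3;24m[48;2;17;4;32m🬎[38;2;4;2;10m[48;2;4;2;10m [38;2;4;2;10m[48;2;4;2;10m [38;2;4;2;10m[48;2;4;2;10m [0m
[38;2;16;4;31m[48;2;254;249;49m🬎[38;2;4;2;10m[48;2;254;249;49m🬎[38;2;4;2;10m[48;2;254;249;49m🬎[38;2;4;2;10m[48;2;254;249;49m🬎[38;2;4;2;10m[48;2;254;249;49m🬎[38;2;4;2;10m[48;2;254;249;49m🬎[38;2;26;6;47m[48;2;254;249;49m🬎[38;2;4;2;10m[48;2;254;249;49m🬎[38;2;4;2;10m[48;2;254;249;49m🬎[38;2;4;2;10m[48;2;254;249;49m🬎[0m
[38;2;252;213;34m[48;2;92;23;52m🬎[38;2;252;214;35m[48;2;12;3;23m🬎[38;2;252;214;35m[48;2;12;3;23m🬎[38;2;252;214;35m[48;2;12;3;23m🬎[38;2;252;214;35m[48;2;12;3;23m🬎[38;2;252;214;35m[48;2;12;3;23m🬎[38;2;248;186;30m[48;2;152;39;83m🬎[38;2;251;182;22m[48;2;4;2;10m🬂[38;2;251;182;22m[48;2;4;2;10m🬂[38;2;251;182;22m[48;2;4;2;10m🬂[0m
</frame>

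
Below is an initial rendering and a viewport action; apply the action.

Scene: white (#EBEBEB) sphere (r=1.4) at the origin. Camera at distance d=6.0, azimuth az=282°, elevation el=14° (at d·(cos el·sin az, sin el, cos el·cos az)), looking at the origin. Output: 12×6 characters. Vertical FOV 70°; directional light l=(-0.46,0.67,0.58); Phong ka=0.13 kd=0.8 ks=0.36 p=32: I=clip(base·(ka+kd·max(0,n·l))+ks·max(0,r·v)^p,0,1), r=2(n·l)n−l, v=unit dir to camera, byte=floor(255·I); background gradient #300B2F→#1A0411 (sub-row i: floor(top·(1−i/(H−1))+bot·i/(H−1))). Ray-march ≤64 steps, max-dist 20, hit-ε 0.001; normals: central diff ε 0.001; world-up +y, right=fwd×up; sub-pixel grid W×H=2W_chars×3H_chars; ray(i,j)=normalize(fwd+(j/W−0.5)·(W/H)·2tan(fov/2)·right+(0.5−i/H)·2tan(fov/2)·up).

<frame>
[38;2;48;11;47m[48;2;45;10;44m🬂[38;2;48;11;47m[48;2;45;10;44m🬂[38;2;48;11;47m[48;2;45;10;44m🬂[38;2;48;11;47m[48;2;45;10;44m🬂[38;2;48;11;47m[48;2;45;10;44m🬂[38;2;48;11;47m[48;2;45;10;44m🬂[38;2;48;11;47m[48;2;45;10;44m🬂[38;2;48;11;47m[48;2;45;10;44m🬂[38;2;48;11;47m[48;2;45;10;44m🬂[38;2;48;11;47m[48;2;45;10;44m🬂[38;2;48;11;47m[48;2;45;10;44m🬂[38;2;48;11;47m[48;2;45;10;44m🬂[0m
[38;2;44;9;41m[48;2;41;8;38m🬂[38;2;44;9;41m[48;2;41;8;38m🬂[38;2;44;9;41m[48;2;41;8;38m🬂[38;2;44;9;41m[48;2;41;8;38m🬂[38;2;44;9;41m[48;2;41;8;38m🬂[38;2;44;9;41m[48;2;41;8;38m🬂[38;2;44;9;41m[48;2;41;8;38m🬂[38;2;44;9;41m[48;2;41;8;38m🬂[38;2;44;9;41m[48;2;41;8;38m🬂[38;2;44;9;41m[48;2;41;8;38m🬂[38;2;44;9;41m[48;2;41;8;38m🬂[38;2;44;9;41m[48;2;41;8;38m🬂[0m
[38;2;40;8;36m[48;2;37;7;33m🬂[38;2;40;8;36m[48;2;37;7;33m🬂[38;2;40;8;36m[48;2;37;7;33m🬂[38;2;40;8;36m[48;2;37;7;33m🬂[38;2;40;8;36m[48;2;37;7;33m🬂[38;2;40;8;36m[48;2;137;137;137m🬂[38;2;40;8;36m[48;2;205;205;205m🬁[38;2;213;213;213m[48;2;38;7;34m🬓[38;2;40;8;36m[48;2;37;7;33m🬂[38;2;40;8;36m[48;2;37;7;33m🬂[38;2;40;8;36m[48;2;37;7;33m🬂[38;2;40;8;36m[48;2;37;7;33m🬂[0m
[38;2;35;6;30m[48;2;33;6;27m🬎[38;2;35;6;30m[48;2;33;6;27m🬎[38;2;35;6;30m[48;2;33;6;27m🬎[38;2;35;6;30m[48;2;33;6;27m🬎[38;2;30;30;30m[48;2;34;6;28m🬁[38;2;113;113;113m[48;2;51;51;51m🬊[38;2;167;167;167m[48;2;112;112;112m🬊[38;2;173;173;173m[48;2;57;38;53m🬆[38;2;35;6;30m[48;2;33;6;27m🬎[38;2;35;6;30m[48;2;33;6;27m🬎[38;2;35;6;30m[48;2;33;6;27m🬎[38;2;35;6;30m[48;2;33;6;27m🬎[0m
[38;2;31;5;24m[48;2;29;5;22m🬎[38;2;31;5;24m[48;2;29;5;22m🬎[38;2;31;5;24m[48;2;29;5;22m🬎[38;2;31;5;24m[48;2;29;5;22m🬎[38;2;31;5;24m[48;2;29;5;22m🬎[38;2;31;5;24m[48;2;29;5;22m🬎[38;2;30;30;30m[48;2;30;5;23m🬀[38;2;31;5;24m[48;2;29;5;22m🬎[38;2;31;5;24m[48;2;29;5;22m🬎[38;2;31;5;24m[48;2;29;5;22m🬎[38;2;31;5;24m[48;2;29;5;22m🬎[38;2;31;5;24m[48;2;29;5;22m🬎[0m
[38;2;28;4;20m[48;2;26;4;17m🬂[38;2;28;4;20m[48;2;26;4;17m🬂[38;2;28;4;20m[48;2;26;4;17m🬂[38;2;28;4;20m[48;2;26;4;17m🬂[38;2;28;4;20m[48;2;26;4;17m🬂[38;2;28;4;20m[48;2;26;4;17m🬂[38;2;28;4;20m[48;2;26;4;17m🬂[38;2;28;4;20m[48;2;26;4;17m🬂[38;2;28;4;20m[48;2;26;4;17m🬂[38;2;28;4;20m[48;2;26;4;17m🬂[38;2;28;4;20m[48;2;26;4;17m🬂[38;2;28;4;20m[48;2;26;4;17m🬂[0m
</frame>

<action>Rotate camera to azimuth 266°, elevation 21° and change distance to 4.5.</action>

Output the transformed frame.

<frame>
[38;2;48;11;47m[48;2;45;10;44m🬂[38;2;48;11;47m[48;2;45;10;44m🬂[38;2;48;11;47m[48;2;45;10;44m🬂[38;2;48;11;47m[48;2;45;10;44m🬂[38;2;48;11;47m[48;2;45;10;44m🬂[38;2;48;11;47m[48;2;45;10;44m🬂[38;2;48;11;47m[48;2;45;10;44m🬂[38;2;48;11;47m[48;2;45;10;44m🬂[38;2;48;11;47m[48;2;45;10;44m🬂[38;2;48;11;47m[48;2;45;10;44m🬂[38;2;48;11;47m[48;2;45;10;44m🬂[38;2;48;11;47m[48;2;45;10;44m🬂[0m
[38;2;44;9;41m[48;2;41;8;38m🬂[38;2;44;9;41m[48;2;41;8;38m🬂[38;2;44;9;41m[48;2;41;8;38m🬂[38;2;44;9;41m[48;2;41;8;38m🬂[38;2;44;9;41m[48;2;41;8;38m🬂[38;2;42;8;39m[48;2;139;139;139m🬝[38;2;43;9;40m[48;2;179;179;179m🬎[38;2;44;9;41m[48;2;41;8;38m🬂[38;2;44;9;41m[48;2;41;8;38m🬂[38;2;44;9;41m[48;2;41;8;38m🬂[38;2;44;9;41m[48;2;41;8;38m🬂[38;2;44;9;41m[48;2;41;8;38m🬂[0m
[38;2;40;8;36m[48;2;37;7;33m🬂[38;2;40;8;36m[48;2;37;7;33m🬂[38;2;40;8;36m[48;2;37;7;33m🬂[38;2;40;8;36m[48;2;37;7;33m🬂[38;2;37;13;34m[48;2;80;80;80m🬕[38;2;148;148;148m[48;2;119;119;119m▐[38;2;171;171;171m[48;2;200;200;200m▌[38;2;40;8;36m[48;2;217;217;217m🬁[38;2;204;204;204m[48;2;38;7;34m🬏[38;2;40;8;36m[48;2;37;7;33m🬂[38;2;40;8;36m[48;2;37;7;33m🬂[38;2;40;8;36m[48;2;37;7;33m🬂[0m
[38;2;35;6;30m[48;2;33;6;27m🬎[38;2;35;6;30m[48;2;33;6;27m🬎[38;2;35;6;30m[48;2;33;6;27m🬎[38;2;35;6;30m[48;2;33;6;27m🬎[38;2;54;54;54m[48;2;30;24;29m🬉[38;2;112;112;112m[48;2;74;74;74m🬊[38;2;155;155;155m[48;2;122;122;122m🬊[38;2;182;182;182m[48;2;150;150;150m🬊[38;2;179;179;179m[48;2;34;6;28m🬄[38;2;35;6;30m[48;2;33;6;27m🬎[38;2;35;6;30m[48;2;33;6;27m🬎[38;2;35;6;30m[48;2;33;6;27m🬎[0m
[38;2;31;5;24m[48;2;29;5;22m🬎[38;2;31;5;24m[48;2;29;5;22m🬎[38;2;31;5;24m[48;2;29;5;22m🬎[38;2;31;5;24m[48;2;29;5;22m🬎[38;2;31;5;24m[48;2;29;5;22m🬎[38;2;54;54;54m[48;2;29;15;25m🬁[38;2;88;88;88m[48;2;31;19;27m🬂[38;2;107;107;107m[48;2;30;5;23m🬀[38;2;31;5;24m[48;2;29;5;22m🬎[38;2;31;5;24m[48;2;29;5;22m🬎[38;2;31;5;24m[48;2;29;5;22m🬎[38;2;31;5;24m[48;2;29;5;22m🬎[0m
[38;2;28;4;20m[48;2;26;4;17m🬂[38;2;28;4;20m[48;2;26;4;17m🬂[38;2;28;4;20m[48;2;26;4;17m🬂[38;2;28;4;20m[48;2;26;4;17m🬂[38;2;28;4;20m[48;2;26;4;17m🬂[38;2;28;4;20m[48;2;26;4;17m🬂[38;2;28;4;20m[48;2;26;4;17m🬂[38;2;28;4;20m[48;2;26;4;17m🬂[38;2;28;4;20m[48;2;26;4;17m🬂[38;2;28;4;20m[48;2;26;4;17m🬂[38;2;28;4;20m[48;2;26;4;17m🬂[38;2;28;4;20m[48;2;26;4;17m🬂[0m
</frame>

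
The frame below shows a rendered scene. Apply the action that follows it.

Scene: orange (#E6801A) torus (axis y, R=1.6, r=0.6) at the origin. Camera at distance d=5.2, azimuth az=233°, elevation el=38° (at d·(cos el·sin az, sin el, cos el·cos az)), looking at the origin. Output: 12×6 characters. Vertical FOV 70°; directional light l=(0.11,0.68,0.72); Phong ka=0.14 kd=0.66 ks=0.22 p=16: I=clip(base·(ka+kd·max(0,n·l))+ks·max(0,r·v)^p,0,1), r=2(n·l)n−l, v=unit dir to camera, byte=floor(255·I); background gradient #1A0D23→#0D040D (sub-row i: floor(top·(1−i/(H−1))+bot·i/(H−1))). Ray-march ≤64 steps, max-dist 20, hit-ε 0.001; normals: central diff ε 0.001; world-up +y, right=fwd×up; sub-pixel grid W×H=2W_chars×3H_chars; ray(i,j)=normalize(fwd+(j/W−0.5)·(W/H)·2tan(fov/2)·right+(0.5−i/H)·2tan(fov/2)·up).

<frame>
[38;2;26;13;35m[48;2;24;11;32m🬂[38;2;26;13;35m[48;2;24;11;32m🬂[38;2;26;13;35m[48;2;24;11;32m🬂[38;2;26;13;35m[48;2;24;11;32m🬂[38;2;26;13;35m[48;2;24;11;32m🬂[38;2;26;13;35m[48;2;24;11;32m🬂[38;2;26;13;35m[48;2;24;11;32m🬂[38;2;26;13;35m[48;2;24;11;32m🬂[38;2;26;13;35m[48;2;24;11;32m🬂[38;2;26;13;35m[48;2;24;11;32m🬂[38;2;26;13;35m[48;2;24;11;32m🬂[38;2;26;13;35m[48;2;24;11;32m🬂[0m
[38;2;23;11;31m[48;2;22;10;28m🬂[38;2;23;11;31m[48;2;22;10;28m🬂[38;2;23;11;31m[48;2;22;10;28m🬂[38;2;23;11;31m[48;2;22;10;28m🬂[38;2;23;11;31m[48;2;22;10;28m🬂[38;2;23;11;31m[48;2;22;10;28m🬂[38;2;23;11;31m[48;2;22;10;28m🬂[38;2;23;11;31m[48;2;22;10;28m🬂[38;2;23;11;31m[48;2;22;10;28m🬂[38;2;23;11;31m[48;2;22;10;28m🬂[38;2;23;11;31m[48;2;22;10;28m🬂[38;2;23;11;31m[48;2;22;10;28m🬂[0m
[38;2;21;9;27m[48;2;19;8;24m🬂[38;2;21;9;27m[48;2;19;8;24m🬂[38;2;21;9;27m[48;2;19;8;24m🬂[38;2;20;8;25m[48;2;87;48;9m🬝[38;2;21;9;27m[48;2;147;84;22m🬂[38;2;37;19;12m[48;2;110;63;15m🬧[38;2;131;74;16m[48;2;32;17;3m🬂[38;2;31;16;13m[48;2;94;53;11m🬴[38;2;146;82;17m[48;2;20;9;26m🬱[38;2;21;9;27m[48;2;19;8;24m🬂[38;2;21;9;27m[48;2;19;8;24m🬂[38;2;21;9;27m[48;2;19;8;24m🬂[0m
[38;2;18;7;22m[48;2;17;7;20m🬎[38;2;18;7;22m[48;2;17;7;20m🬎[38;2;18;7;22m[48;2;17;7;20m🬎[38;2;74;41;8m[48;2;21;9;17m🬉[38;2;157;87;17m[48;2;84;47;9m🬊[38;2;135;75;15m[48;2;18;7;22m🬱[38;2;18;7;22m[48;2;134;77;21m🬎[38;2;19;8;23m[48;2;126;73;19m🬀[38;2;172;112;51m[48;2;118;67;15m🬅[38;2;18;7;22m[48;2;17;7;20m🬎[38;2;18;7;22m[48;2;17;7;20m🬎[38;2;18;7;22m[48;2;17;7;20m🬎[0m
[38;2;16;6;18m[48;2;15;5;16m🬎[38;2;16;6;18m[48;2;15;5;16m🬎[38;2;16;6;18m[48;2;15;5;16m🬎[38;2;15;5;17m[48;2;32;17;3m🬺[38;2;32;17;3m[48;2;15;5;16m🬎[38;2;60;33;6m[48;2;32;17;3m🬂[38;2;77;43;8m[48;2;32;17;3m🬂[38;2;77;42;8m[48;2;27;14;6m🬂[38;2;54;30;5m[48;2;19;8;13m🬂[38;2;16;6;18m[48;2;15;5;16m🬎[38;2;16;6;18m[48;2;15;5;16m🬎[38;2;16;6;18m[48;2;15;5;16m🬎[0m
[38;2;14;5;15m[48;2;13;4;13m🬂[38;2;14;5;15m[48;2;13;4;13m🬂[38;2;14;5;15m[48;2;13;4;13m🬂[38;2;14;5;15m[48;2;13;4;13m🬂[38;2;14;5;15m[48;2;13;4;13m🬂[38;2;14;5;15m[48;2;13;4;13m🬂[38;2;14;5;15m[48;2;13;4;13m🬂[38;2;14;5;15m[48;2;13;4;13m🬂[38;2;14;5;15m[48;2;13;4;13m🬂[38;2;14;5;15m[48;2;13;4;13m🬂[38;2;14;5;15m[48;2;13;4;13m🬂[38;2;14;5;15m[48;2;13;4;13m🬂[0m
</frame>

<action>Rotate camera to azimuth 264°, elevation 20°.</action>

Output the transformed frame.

<frame>
[38;2;26;13;35m[48;2;24;11;32m🬂[38;2;26;13;35m[48;2;24;11;32m🬂[38;2;26;13;35m[48;2;24;11;32m🬂[38;2;26;13;35m[48;2;24;11;32m🬂[38;2;26;13;35m[48;2;24;11;32m🬂[38;2;26;13;35m[48;2;24;11;32m🬂[38;2;26;13;35m[48;2;24;11;32m🬂[38;2;26;13;35m[48;2;24;11;32m🬂[38;2;26;13;35m[48;2;24;11;32m🬂[38;2;26;13;35m[48;2;24;11;32m🬂[38;2;26;13;35m[48;2;24;11;32m🬂[38;2;26;13;35m[48;2;24;11;32m🬂[0m
[38;2;23;11;31m[48;2;22;10;28m🬂[38;2;23;11;31m[48;2;22;10;28m🬂[38;2;23;11;31m[48;2;22;10;28m🬂[38;2;23;11;31m[48;2;22;10;28m🬂[38;2;23;11;31m[48;2;22;10;28m🬂[38;2;23;11;31m[48;2;22;10;28m🬂[38;2;23;11;31m[48;2;22;10;28m🬂[38;2;23;11;31m[48;2;22;10;28m🬂[38;2;23;11;31m[48;2;22;10;28m🬂[38;2;23;11;31m[48;2;22;10;28m🬂[38;2;23;11;31m[48;2;22;10;28m🬂[38;2;23;11;31m[48;2;22;10;28m🬂[0m
[38;2;21;9;27m[48;2;19;8;24m🬂[38;2;21;9;27m[48;2;19;8;24m🬂[38;2;21;9;27m[48;2;19;8;24m🬂[38;2;20;8;25m[48;2;83;46;9m🬝[38;2;20;9;26m[48;2;165;91;18m🬎[38;2;41;21;21m[48;2;143;81;20m🬡[38;2;26;13;15m[48;2;110;61;12m🬰[38;2;116;64;13m[48;2;25;12;17m🬃[38;2;20;9;26m[48;2;143;79;15m🬎[38;2;21;9;27m[48;2;19;8;24m🬂[38;2;21;9;27m[48;2;19;8;24m🬂[38;2;21;9;27m[48;2;19;8;24m🬂[0m
[38;2;18;7;22m[48;2;17;7;20m🬎[38;2;18;7;22m[48;2;17;7;20m🬎[38;2;18;7;22m[48;2;17;7;20m🬎[38;2;38;20;3m[48;2;18;7;21m▐[38;2;97;54;10m[48;2;38;20;3m🬂[38;2;111;62;12m[48;2;47;26;5m🬊[38;2;115;63;13m[48;2;57;31;6m🬎[38;2;129;74;19m[48;2;73;41;8m🬎[38;2;145;85;25m[48;2;82;45;9m🬎[38;2;18;7;22m[48;2;17;7;20m🬎[38;2;18;7;22m[48;2;17;7;20m🬎[38;2;18;7;22m[48;2;17;7;20m🬎[0m
[38;2;16;6;18m[48;2;15;5;16m🬎[38;2;16;6;18m[48;2;15;5;16m🬎[38;2;16;6;18m[48;2;15;5;16m🬎[38;2;16;6;18m[48;2;15;5;16m🬎[38;2;32;17;3m[48;2;15;5;17m🬂[38;2;32;17;3m[48;2;15;5;16m🬊[38;2;32;17;3m[48;2;15;5;16m🬎[38;2;32;17;3m[48;2;15;5;17m🬂[38;2;32;17;3m[48;2;15;5;17m🬀[38;2;16;6;18m[48;2;15;5;16m🬎[38;2;16;6;18m[48;2;15;5;16m🬎[38;2;16;6;18m[48;2;15;5;16m🬎[0m
[38;2;14;5;15m[48;2;13;4;13m🬂[38;2;14;5;15m[48;2;13;4;13m🬂[38;2;14;5;15m[48;2;13;4;13m🬂[38;2;14;5;15m[48;2;13;4;13m🬂[38;2;14;5;15m[48;2;13;4;13m🬂[38;2;14;5;15m[48;2;13;4;13m🬂[38;2;14;5;15m[48;2;13;4;13m🬂[38;2;14;5;15m[48;2;13;4;13m🬂[38;2;14;5;15m[48;2;13;4;13m🬂[38;2;14;5;15m[48;2;13;4;13m🬂[38;2;14;5;15m[48;2;13;4;13m🬂[38;2;14;5;15m[48;2;13;4;13m🬂[0m
</frame>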